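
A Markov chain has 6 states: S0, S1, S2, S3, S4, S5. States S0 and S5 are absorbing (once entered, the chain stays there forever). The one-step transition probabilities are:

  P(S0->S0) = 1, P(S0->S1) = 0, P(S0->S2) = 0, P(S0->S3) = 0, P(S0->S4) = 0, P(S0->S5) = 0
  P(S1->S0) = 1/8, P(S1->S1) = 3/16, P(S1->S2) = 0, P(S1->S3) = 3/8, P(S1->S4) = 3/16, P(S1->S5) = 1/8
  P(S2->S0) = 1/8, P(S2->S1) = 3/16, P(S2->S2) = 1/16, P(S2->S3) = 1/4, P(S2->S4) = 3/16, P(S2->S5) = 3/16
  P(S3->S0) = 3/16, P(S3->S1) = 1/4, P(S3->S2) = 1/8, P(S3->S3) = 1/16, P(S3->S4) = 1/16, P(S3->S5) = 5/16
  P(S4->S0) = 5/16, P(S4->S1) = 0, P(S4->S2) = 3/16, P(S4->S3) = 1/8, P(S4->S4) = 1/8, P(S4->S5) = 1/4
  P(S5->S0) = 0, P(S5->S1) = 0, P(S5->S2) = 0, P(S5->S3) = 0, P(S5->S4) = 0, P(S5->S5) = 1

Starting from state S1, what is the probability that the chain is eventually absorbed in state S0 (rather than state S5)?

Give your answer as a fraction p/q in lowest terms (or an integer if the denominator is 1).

Let a_i = P(absorbed in S0 | start in state i).
Boundary conditions: a_S0 = 1, a_S5 = 0.
For each transient state i, a_i = sum_j P(i->j) * a_j:
  a_S1 = 1/8*a_S0 + 3/16*a_S1 + 0*a_S2 + 3/8*a_S3 + 3/16*a_S4 + 1/8*a_S5
  a_S2 = 1/8*a_S0 + 3/16*a_S1 + 1/16*a_S2 + 1/4*a_S3 + 3/16*a_S4 + 3/16*a_S5
  a_S3 = 3/16*a_S0 + 1/4*a_S1 + 1/8*a_S2 + 1/16*a_S3 + 1/16*a_S4 + 5/16*a_S5
  a_S4 = 5/16*a_S0 + 0*a_S1 + 3/16*a_S2 + 1/8*a_S3 + 1/8*a_S4 + 1/4*a_S5

Substituting a_S0 = 1 and a_S5 = 0, rearrange to (I - Q) a = r where r[i] = P(i -> S0):
  [13/16, 0, -3/8, -3/16] . (a_S1, a_S2, a_S3, a_S4) = 1/8
  [-3/16, 15/16, -1/4, -3/16] . (a_S1, a_S2, a_S3, a_S4) = 1/8
  [-1/4, -1/8, 15/16, -1/16] . (a_S1, a_S2, a_S3, a_S4) = 3/16
  [0, -3/16, -1/8, 7/8] . (a_S1, a_S2, a_S3, a_S4) = 5/16

Solving yields:
  a_S1 = 77/166
  a_S2 = 1349/3071
  a_S3 = 2557/6142
  a_S4 = 3137/6142

Starting state is S1, so the absorption probability is a_S1 = 77/166.

Answer: 77/166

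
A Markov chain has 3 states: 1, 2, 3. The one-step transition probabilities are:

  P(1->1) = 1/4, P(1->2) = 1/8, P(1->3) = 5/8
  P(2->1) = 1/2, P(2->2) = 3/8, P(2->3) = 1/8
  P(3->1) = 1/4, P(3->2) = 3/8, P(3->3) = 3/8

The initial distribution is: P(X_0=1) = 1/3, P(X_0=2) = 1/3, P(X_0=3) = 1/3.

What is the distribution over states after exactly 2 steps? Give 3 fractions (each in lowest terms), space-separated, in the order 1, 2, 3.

Propagating the distribution step by step (d_{t+1} = d_t * P):
d_0 = (1=1/3, 2=1/3, 3=1/3)
  d_1[1] = 1/3*1/4 + 1/3*1/2 + 1/3*1/4 = 1/3
  d_1[2] = 1/3*1/8 + 1/3*3/8 + 1/3*3/8 = 7/24
  d_1[3] = 1/3*5/8 + 1/3*1/8 + 1/3*3/8 = 3/8
d_1 = (1=1/3, 2=7/24, 3=3/8)
  d_2[1] = 1/3*1/4 + 7/24*1/2 + 3/8*1/4 = 31/96
  d_2[2] = 1/3*1/8 + 7/24*3/8 + 3/8*3/8 = 7/24
  d_2[3] = 1/3*5/8 + 7/24*1/8 + 3/8*3/8 = 37/96
d_2 = (1=31/96, 2=7/24, 3=37/96)

Answer: 31/96 7/24 37/96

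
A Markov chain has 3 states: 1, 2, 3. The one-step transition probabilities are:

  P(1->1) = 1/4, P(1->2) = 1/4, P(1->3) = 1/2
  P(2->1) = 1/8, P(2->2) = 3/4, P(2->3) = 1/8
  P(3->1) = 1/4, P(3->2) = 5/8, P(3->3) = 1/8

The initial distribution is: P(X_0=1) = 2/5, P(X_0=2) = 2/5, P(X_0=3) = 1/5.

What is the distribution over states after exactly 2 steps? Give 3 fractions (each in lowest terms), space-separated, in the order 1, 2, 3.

Propagating the distribution step by step (d_{t+1} = d_t * P):
d_0 = (1=2/5, 2=2/5, 3=1/5)
  d_1[1] = 2/5*1/4 + 2/5*1/8 + 1/5*1/4 = 1/5
  d_1[2] = 2/5*1/4 + 2/5*3/4 + 1/5*5/8 = 21/40
  d_1[3] = 2/5*1/2 + 2/5*1/8 + 1/5*1/8 = 11/40
d_1 = (1=1/5, 2=21/40, 3=11/40)
  d_2[1] = 1/5*1/4 + 21/40*1/8 + 11/40*1/4 = 59/320
  d_2[2] = 1/5*1/4 + 21/40*3/4 + 11/40*5/8 = 197/320
  d_2[3] = 1/5*1/2 + 21/40*1/8 + 11/40*1/8 = 1/5
d_2 = (1=59/320, 2=197/320, 3=1/5)

Answer: 59/320 197/320 1/5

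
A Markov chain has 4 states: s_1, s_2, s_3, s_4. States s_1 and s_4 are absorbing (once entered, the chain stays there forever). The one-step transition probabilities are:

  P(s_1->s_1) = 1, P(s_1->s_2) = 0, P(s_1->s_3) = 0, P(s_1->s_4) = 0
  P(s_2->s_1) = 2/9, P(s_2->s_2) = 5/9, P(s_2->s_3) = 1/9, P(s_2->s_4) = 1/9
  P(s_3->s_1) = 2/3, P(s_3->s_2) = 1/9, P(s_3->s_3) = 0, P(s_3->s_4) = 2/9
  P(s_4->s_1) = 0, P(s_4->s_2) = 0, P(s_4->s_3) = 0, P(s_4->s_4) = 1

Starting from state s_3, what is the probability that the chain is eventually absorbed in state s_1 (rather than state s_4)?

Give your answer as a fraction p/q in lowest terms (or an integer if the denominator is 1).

Let a_i = P(absorbed in s_1 | start in state i).
Boundary conditions: a_s_1 = 1, a_s_4 = 0.
For each transient state i, a_i = sum_j P(i->j) * a_j:
  a_s_2 = 2/9*a_s_1 + 5/9*a_s_2 + 1/9*a_s_3 + 1/9*a_s_4
  a_s_3 = 2/3*a_s_1 + 1/9*a_s_2 + 0*a_s_3 + 2/9*a_s_4

Substituting a_s_1 = 1 and a_s_4 = 0, rearrange to (I - Q) a = r where r[i] = P(i -> s_1):
  [4/9, -1/9] . (a_s_2, a_s_3) = 2/9
  [-1/9, 1] . (a_s_2, a_s_3) = 2/3

Solving yields:
  a_s_2 = 24/35
  a_s_3 = 26/35

Starting state is s_3, so the absorption probability is a_s_3 = 26/35.

Answer: 26/35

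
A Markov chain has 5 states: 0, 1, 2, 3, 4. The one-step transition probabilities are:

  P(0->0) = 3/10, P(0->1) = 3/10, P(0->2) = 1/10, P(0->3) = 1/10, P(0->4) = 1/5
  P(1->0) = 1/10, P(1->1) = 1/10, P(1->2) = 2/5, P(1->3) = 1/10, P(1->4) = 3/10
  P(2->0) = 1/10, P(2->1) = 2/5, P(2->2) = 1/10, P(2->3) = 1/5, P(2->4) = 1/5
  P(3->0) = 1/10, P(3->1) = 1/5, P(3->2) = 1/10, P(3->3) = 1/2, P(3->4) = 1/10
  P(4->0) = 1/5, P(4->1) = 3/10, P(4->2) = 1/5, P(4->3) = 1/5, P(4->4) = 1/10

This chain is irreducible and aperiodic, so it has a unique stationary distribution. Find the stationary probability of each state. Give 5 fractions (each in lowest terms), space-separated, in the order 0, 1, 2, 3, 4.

Answer: 1167/7889 1948/7889 66/343 1809/7889 1447/7889

Derivation:
The stationary distribution satisfies pi = pi * P, i.e.:
  pi_0 = 3/10*pi_0 + 1/10*pi_1 + 1/10*pi_2 + 1/10*pi_3 + 1/5*pi_4
  pi_1 = 3/10*pi_0 + 1/10*pi_1 + 2/5*pi_2 + 1/5*pi_3 + 3/10*pi_4
  pi_2 = 1/10*pi_0 + 2/5*pi_1 + 1/10*pi_2 + 1/10*pi_3 + 1/5*pi_4
  pi_3 = 1/10*pi_0 + 1/10*pi_1 + 1/5*pi_2 + 1/2*pi_3 + 1/5*pi_4
  pi_4 = 1/5*pi_0 + 3/10*pi_1 + 1/5*pi_2 + 1/10*pi_3 + 1/10*pi_4
with normalization: pi_0 + pi_1 + pi_2 + pi_3 + pi_4 = 1.

Using the first 4 balance equations plus normalization, the linear system A*pi = b is:
  [-7/10, 1/10, 1/10, 1/10, 1/5] . pi = 0
  [3/10, -9/10, 2/5, 1/5, 3/10] . pi = 0
  [1/10, 2/5, -9/10, 1/10, 1/5] . pi = 0
  [1/10, 1/10, 1/5, -1/2, 1/5] . pi = 0
  [1, 1, 1, 1, 1] . pi = 1

Solving yields:
  pi_0 = 1167/7889
  pi_1 = 1948/7889
  pi_2 = 66/343
  pi_3 = 1809/7889
  pi_4 = 1447/7889

Verification (pi * P):
  1167/7889*3/10 + 1948/7889*1/10 + 66/343*1/10 + 1809/7889*1/10 + 1447/7889*1/5 = 1167/7889 = pi_0  (ok)
  1167/7889*3/10 + 1948/7889*1/10 + 66/343*2/5 + 1809/7889*1/5 + 1447/7889*3/10 = 1948/7889 = pi_1  (ok)
  1167/7889*1/10 + 1948/7889*2/5 + 66/343*1/10 + 1809/7889*1/10 + 1447/7889*1/5 = 66/343 = pi_2  (ok)
  1167/7889*1/10 + 1948/7889*1/10 + 66/343*1/5 + 1809/7889*1/2 + 1447/7889*1/5 = 1809/7889 = pi_3  (ok)
  1167/7889*1/5 + 1948/7889*3/10 + 66/343*1/5 + 1809/7889*1/10 + 1447/7889*1/10 = 1447/7889 = pi_4  (ok)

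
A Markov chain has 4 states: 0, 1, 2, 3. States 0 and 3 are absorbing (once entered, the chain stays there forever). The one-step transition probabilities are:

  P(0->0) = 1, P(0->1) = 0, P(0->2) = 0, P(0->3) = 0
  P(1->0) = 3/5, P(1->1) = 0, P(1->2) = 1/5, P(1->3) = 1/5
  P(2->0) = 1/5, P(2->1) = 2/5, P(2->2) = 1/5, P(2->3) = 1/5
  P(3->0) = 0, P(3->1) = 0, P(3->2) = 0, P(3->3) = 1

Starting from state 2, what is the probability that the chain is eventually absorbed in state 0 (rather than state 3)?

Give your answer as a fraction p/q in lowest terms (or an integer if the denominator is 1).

Answer: 11/18

Derivation:
Let a_i = P(absorbed in 0 | start in state i).
Boundary conditions: a_0 = 1, a_3 = 0.
For each transient state i, a_i = sum_j P(i->j) * a_j:
  a_1 = 3/5*a_0 + 0*a_1 + 1/5*a_2 + 1/5*a_3
  a_2 = 1/5*a_0 + 2/5*a_1 + 1/5*a_2 + 1/5*a_3

Substituting a_0 = 1 and a_3 = 0, rearrange to (I - Q) a = r where r[i] = P(i -> 0):
  [1, -1/5] . (a_1, a_2) = 3/5
  [-2/5, 4/5] . (a_1, a_2) = 1/5

Solving yields:
  a_1 = 13/18
  a_2 = 11/18

Starting state is 2, so the absorption probability is a_2 = 11/18.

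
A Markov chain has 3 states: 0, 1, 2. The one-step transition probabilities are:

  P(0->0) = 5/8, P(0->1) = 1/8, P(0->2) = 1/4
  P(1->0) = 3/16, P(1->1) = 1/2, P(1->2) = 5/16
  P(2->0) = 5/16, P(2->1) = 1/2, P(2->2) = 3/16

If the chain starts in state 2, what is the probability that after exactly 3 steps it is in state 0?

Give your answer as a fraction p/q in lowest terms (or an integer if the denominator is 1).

Computing P^3 by repeated multiplication:
P^1 =
  0: [5/8, 1/8, 1/4]
  1: [3/16, 1/2, 5/16]
  2: [5/16, 1/2, 3/16]
P^2 =
  0: [63/128, 17/64, 31/128]
  1: [79/256, 55/128, 67/256]
  2: [89/256, 49/128, 69/256]
P^3 =
  0: [887/2048, 323/1024, 515/2048]
  1: [1455/4096, 787/2048, 1067/4096]
  2: [1529/4096, 757/2048, 1053/4096]

(P^3)[2 -> 0] = 1529/4096

Answer: 1529/4096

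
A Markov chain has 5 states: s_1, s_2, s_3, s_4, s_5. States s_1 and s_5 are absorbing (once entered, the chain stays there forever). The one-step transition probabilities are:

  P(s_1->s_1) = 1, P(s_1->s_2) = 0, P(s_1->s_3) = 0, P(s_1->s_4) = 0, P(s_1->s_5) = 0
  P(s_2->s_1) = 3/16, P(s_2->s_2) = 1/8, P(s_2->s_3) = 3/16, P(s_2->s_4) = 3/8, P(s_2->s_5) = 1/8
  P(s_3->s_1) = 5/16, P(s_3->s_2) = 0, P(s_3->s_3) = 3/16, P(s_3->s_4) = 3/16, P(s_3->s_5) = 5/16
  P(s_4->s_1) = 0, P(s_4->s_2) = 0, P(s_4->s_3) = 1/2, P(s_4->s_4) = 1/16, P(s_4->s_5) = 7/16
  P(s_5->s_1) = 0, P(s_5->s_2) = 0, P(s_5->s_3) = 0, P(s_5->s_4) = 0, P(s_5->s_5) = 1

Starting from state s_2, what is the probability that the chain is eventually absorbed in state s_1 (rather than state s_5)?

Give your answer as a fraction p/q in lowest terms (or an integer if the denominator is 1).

Answer: 163/399

Derivation:
Let a_i = P(absorbed in s_1 | start in state i).
Boundary conditions: a_s_1 = 1, a_s_5 = 0.
For each transient state i, a_i = sum_j P(i->j) * a_j:
  a_s_2 = 3/16*a_s_1 + 1/8*a_s_2 + 3/16*a_s_3 + 3/8*a_s_4 + 1/8*a_s_5
  a_s_3 = 5/16*a_s_1 + 0*a_s_2 + 3/16*a_s_3 + 3/16*a_s_4 + 5/16*a_s_5
  a_s_4 = 0*a_s_1 + 0*a_s_2 + 1/2*a_s_3 + 1/16*a_s_4 + 7/16*a_s_5

Substituting a_s_1 = 1 and a_s_5 = 0, rearrange to (I - Q) a = r where r[i] = P(i -> s_1):
  [7/8, -3/16, -3/8] . (a_s_2, a_s_3, a_s_4) = 3/16
  [0, 13/16, -3/16] . (a_s_2, a_s_3, a_s_4) = 5/16
  [0, -1/2, 15/16] . (a_s_2, a_s_3, a_s_4) = 0

Solving yields:
  a_s_2 = 163/399
  a_s_3 = 25/57
  a_s_4 = 40/171

Starting state is s_2, so the absorption probability is a_s_2 = 163/399.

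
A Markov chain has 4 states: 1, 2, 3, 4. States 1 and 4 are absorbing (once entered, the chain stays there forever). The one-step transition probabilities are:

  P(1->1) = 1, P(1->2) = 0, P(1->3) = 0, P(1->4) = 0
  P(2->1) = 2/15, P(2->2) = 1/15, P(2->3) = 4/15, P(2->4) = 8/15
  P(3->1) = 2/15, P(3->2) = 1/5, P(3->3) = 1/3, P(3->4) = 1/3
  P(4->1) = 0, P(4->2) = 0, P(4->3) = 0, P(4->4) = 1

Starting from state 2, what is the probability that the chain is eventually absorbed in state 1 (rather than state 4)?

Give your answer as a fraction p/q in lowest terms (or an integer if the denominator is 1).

Answer: 7/32

Derivation:
Let a_i = P(absorbed in 1 | start in state i).
Boundary conditions: a_1 = 1, a_4 = 0.
For each transient state i, a_i = sum_j P(i->j) * a_j:
  a_2 = 2/15*a_1 + 1/15*a_2 + 4/15*a_3 + 8/15*a_4
  a_3 = 2/15*a_1 + 1/5*a_2 + 1/3*a_3 + 1/3*a_4

Substituting a_1 = 1 and a_4 = 0, rearrange to (I - Q) a = r where r[i] = P(i -> 1):
  [14/15, -4/15] . (a_2, a_3) = 2/15
  [-1/5, 2/3] . (a_2, a_3) = 2/15

Solving yields:
  a_2 = 7/32
  a_3 = 17/64

Starting state is 2, so the absorption probability is a_2 = 7/32.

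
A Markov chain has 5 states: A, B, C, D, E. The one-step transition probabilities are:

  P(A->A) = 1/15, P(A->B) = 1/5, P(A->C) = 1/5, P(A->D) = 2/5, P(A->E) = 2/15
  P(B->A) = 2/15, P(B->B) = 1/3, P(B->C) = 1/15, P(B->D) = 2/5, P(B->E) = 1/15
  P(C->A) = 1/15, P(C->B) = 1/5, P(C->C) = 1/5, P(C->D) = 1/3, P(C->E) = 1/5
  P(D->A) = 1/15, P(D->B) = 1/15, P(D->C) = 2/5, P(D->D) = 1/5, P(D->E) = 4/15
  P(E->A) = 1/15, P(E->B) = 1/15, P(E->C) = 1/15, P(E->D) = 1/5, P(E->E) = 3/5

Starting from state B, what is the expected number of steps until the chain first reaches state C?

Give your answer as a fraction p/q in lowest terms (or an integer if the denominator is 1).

Answer: 2175/379

Derivation:
Let h_i = expected steps to first reach C from state i.
Boundary: h_C = 0.
First-step equations for the other states:
  h_A = 1 + 1/15*h_A + 1/5*h_B + 1/5*h_C + 2/5*h_D + 2/15*h_E
  h_B = 1 + 2/15*h_A + 1/3*h_B + 1/15*h_C + 2/5*h_D + 1/15*h_E
  h_D = 1 + 1/15*h_A + 1/15*h_B + 2/5*h_C + 1/5*h_D + 4/15*h_E
  h_E = 1 + 1/15*h_A + 1/15*h_B + 1/15*h_C + 1/5*h_D + 3/5*h_E

Substituting h_C = 0 and rearranging gives the linear system (I - Q) h = 1:
  [14/15, -1/5, -2/5, -2/15] . (h_A, h_B, h_D, h_E) = 1
  [-2/15, 2/3, -2/5, -1/15] . (h_A, h_B, h_D, h_E) = 1
  [-1/15, -1/15, 4/5, -4/15] . (h_A, h_B, h_D, h_E) = 1
  [-1/15, -1/15, -1/5, 2/5] . (h_A, h_B, h_D, h_E) = 1

Solving yields:
  h_A = 1920/379
  h_B = 2175/379
  h_D = 1630/379
  h_E = 2445/379

Starting state is B, so the expected hitting time is h_B = 2175/379.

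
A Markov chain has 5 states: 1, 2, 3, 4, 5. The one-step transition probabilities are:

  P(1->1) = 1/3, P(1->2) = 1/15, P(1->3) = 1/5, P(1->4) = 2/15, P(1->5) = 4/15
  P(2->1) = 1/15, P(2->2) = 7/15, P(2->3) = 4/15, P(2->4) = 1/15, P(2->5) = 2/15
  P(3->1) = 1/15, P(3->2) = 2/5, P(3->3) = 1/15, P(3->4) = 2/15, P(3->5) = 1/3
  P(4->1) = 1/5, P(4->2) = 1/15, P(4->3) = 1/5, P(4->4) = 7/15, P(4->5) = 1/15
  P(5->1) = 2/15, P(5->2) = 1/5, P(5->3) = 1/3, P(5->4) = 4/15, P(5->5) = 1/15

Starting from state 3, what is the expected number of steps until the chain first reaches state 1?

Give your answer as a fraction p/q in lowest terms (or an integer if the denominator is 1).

Answer: 12845/1348

Derivation:
Let h_i = expected steps to first reach 1 from state i.
Boundary: h_1 = 0.
First-step equations for the other states:
  h_2 = 1 + 1/15*h_1 + 7/15*h_2 + 4/15*h_3 + 1/15*h_4 + 2/15*h_5
  h_3 = 1 + 1/15*h_1 + 2/5*h_2 + 1/15*h_3 + 2/15*h_4 + 1/3*h_5
  h_4 = 1 + 1/5*h_1 + 1/15*h_2 + 1/5*h_3 + 7/15*h_4 + 1/15*h_5
  h_5 = 1 + 2/15*h_1 + 1/5*h_2 + 1/3*h_3 + 4/15*h_4 + 1/15*h_5

Substituting h_1 = 0 and rearranging gives the linear system (I - Q) h = 1:
  [8/15, -4/15, -1/15, -2/15] . (h_2, h_3, h_4, h_5) = 1
  [-2/5, 14/15, -2/15, -1/3] . (h_2, h_3, h_4, h_5) = 1
  [-1/15, -1/5, 8/15, -1/15] . (h_2, h_3, h_4, h_5) = 1
  [-1/5, -1/3, -4/15, 14/15] . (h_2, h_3, h_4, h_5) = 1

Solving yields:
  h_2 = 13225/1348
  h_3 = 12845/1348
  h_4 = 2620/337
  h_5 = 2965/337

Starting state is 3, so the expected hitting time is h_3 = 12845/1348.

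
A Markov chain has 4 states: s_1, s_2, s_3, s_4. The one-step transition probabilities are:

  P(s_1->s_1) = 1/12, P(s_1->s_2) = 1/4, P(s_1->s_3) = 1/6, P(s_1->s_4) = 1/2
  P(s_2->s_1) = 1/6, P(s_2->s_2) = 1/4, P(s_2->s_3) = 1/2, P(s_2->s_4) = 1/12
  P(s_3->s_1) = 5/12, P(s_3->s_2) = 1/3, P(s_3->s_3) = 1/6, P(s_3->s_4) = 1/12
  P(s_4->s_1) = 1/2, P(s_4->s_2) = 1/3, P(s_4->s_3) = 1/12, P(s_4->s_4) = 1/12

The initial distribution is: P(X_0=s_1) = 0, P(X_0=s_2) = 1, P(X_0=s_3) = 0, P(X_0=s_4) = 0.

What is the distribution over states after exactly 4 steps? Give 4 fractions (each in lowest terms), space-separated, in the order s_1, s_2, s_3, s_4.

Propagating the distribution step by step (d_{t+1} = d_t * P):
d_0 = (s_1=0, s_2=1, s_3=0, s_4=0)
  d_1[s_1] = 0*1/12 + 1*1/6 + 0*5/12 + 0*1/2 = 1/6
  d_1[s_2] = 0*1/4 + 1*1/4 + 0*1/3 + 0*1/3 = 1/4
  d_1[s_3] = 0*1/6 + 1*1/2 + 0*1/6 + 0*1/12 = 1/2
  d_1[s_4] = 0*1/2 + 1*1/12 + 0*1/12 + 0*1/12 = 1/12
d_1 = (s_1=1/6, s_2=1/4, s_3=1/2, s_4=1/12)
  d_2[s_1] = 1/6*1/12 + 1/4*1/6 + 1/2*5/12 + 1/12*1/2 = 11/36
  d_2[s_2] = 1/6*1/4 + 1/4*1/4 + 1/2*1/3 + 1/12*1/3 = 43/144
  d_2[s_3] = 1/6*1/6 + 1/4*1/2 + 1/2*1/6 + 1/12*1/12 = 35/144
  d_2[s_4] = 1/6*1/2 + 1/4*1/12 + 1/2*1/12 + 1/12*1/12 = 11/72
d_2 = (s_1=11/36, s_2=43/144, s_3=35/144, s_4=11/72)
  d_3[s_1] = 11/36*1/12 + 43/144*1/6 + 35/144*5/12 + 11/72*1/2 = 437/1728
  d_3[s_2] = 11/36*1/4 + 43/144*1/4 + 35/144*1/3 + 11/72*1/3 = 163/576
  d_3[s_3] = 11/36*1/6 + 43/144*1/2 + 35/144*1/6 + 11/72*1/12 = 73/288
  d_3[s_4] = 11/36*1/2 + 43/144*1/12 + 35/144*1/12 + 11/72*1/12 = 91/432
d_3 = (s_1=437/1728, s_2=163/576, s_3=73/288, s_4=91/432)
  d_4[s_1] = 437/1728*1/12 + 163/576*1/6 + 73/288*5/12 + 91/432*1/2 = 5789/20736
  d_4[s_2] = 437/1728*1/4 + 163/576*1/4 + 73/288*1/3 + 91/432*1/3 = 2993/10368
  d_4[s_3] = 437/1728*1/6 + 163/576*1/2 + 73/288*1/6 + 91/432*1/12 = 631/2592
  d_4[s_4] = 437/1728*1/2 + 163/576*1/12 + 73/288*1/12 + 91/432*1/12 = 3913/20736
d_4 = (s_1=5789/20736, s_2=2993/10368, s_3=631/2592, s_4=3913/20736)

Answer: 5789/20736 2993/10368 631/2592 3913/20736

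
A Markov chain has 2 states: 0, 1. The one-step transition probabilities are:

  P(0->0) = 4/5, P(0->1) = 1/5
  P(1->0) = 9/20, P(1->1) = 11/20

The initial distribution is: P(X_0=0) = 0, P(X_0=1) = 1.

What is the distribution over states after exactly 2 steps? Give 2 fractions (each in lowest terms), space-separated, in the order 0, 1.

Propagating the distribution step by step (d_{t+1} = d_t * P):
d_0 = (0=0, 1=1)
  d_1[0] = 0*4/5 + 1*9/20 = 9/20
  d_1[1] = 0*1/5 + 1*11/20 = 11/20
d_1 = (0=9/20, 1=11/20)
  d_2[0] = 9/20*4/5 + 11/20*9/20 = 243/400
  d_2[1] = 9/20*1/5 + 11/20*11/20 = 157/400
d_2 = (0=243/400, 1=157/400)

Answer: 243/400 157/400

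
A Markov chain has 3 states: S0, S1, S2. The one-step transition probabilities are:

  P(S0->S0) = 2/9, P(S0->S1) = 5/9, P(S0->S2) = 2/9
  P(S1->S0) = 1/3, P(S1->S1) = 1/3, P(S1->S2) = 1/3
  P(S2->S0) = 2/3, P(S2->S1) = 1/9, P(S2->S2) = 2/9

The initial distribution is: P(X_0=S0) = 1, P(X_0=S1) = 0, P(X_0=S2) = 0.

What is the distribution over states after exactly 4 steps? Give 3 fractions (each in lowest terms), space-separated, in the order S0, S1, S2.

Propagating the distribution step by step (d_{t+1} = d_t * P):
d_0 = (S0=1, S1=0, S2=0)
  d_1[S0] = 1*2/9 + 0*1/3 + 0*2/3 = 2/9
  d_1[S1] = 1*5/9 + 0*1/3 + 0*1/9 = 5/9
  d_1[S2] = 1*2/9 + 0*1/3 + 0*2/9 = 2/9
d_1 = (S0=2/9, S1=5/9, S2=2/9)
  d_2[S0] = 2/9*2/9 + 5/9*1/3 + 2/9*2/3 = 31/81
  d_2[S1] = 2/9*5/9 + 5/9*1/3 + 2/9*1/9 = 1/3
  d_2[S2] = 2/9*2/9 + 5/9*1/3 + 2/9*2/9 = 23/81
d_2 = (S0=31/81, S1=1/3, S2=23/81)
  d_3[S0] = 31/81*2/9 + 1/3*1/3 + 23/81*2/3 = 281/729
  d_3[S1] = 31/81*5/9 + 1/3*1/3 + 23/81*1/9 = 259/729
  d_3[S2] = 31/81*2/9 + 1/3*1/3 + 23/81*2/9 = 7/27
d_3 = (S0=281/729, S1=259/729, S2=7/27)
  d_4[S0] = 281/729*2/9 + 259/729*1/3 + 7/27*2/3 = 2473/6561
  d_4[S1] = 281/729*5/9 + 259/729*1/3 + 7/27*1/9 = 2371/6561
  d_4[S2] = 281/729*2/9 + 259/729*1/3 + 7/27*2/9 = 1717/6561
d_4 = (S0=2473/6561, S1=2371/6561, S2=1717/6561)

Answer: 2473/6561 2371/6561 1717/6561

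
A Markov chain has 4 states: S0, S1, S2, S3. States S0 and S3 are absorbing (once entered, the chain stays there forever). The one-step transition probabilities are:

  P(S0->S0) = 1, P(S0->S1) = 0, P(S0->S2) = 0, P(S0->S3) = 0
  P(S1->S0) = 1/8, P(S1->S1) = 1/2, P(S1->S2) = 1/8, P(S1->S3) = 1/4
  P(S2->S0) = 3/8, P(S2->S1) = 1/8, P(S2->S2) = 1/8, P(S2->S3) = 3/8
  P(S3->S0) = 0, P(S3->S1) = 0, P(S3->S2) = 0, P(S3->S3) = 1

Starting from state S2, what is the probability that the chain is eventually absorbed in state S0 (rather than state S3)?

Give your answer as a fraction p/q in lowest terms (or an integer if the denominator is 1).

Answer: 13/27

Derivation:
Let a_i = P(absorbed in S0 | start in state i).
Boundary conditions: a_S0 = 1, a_S3 = 0.
For each transient state i, a_i = sum_j P(i->j) * a_j:
  a_S1 = 1/8*a_S0 + 1/2*a_S1 + 1/8*a_S2 + 1/4*a_S3
  a_S2 = 3/8*a_S0 + 1/8*a_S1 + 1/8*a_S2 + 3/8*a_S3

Substituting a_S0 = 1 and a_S3 = 0, rearrange to (I - Q) a = r where r[i] = P(i -> S0):
  [1/2, -1/8] . (a_S1, a_S2) = 1/8
  [-1/8, 7/8] . (a_S1, a_S2) = 3/8

Solving yields:
  a_S1 = 10/27
  a_S2 = 13/27

Starting state is S2, so the absorption probability is a_S2 = 13/27.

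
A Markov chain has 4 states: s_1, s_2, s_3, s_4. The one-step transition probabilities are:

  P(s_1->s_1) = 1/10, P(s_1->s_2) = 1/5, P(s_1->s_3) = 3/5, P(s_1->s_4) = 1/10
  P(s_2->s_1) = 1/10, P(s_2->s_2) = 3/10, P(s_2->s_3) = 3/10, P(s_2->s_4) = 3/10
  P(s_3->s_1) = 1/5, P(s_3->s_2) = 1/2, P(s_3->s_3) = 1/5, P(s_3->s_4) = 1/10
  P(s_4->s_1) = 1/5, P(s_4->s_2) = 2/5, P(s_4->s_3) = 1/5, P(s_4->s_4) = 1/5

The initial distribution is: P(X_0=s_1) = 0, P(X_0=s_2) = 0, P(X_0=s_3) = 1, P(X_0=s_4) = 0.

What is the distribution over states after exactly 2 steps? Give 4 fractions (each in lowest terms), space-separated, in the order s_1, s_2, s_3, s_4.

Propagating the distribution step by step (d_{t+1} = d_t * P):
d_0 = (s_1=0, s_2=0, s_3=1, s_4=0)
  d_1[s_1] = 0*1/10 + 0*1/10 + 1*1/5 + 0*1/5 = 1/5
  d_1[s_2] = 0*1/5 + 0*3/10 + 1*1/2 + 0*2/5 = 1/2
  d_1[s_3] = 0*3/5 + 0*3/10 + 1*1/5 + 0*1/5 = 1/5
  d_1[s_4] = 0*1/10 + 0*3/10 + 1*1/10 + 0*1/5 = 1/10
d_1 = (s_1=1/5, s_2=1/2, s_3=1/5, s_4=1/10)
  d_2[s_1] = 1/5*1/10 + 1/2*1/10 + 1/5*1/5 + 1/10*1/5 = 13/100
  d_2[s_2] = 1/5*1/5 + 1/2*3/10 + 1/5*1/2 + 1/10*2/5 = 33/100
  d_2[s_3] = 1/5*3/5 + 1/2*3/10 + 1/5*1/5 + 1/10*1/5 = 33/100
  d_2[s_4] = 1/5*1/10 + 1/2*3/10 + 1/5*1/10 + 1/10*1/5 = 21/100
d_2 = (s_1=13/100, s_2=33/100, s_3=33/100, s_4=21/100)

Answer: 13/100 33/100 33/100 21/100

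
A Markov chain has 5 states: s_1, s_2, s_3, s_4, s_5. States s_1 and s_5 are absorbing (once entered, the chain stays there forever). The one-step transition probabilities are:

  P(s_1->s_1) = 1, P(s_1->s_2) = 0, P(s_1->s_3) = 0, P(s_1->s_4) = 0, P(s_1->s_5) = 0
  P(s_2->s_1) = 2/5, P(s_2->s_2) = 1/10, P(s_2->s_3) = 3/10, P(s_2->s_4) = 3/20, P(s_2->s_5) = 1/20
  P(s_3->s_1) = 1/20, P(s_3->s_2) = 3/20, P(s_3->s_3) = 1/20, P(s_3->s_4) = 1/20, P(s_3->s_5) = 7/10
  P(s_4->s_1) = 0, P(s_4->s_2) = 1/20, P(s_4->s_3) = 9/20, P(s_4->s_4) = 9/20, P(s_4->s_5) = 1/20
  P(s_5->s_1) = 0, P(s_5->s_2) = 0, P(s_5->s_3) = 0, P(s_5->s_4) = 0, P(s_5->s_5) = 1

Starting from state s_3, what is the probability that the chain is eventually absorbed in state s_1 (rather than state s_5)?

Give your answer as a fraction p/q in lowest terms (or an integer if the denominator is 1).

Answer: 467/3258

Derivation:
Let a_i = P(absorbed in s_1 | start in state i).
Boundary conditions: a_s_1 = 1, a_s_5 = 0.
For each transient state i, a_i = sum_j P(i->j) * a_j:
  a_s_2 = 2/5*a_s_1 + 1/10*a_s_2 + 3/10*a_s_3 + 3/20*a_s_4 + 1/20*a_s_5
  a_s_3 = 1/20*a_s_1 + 3/20*a_s_2 + 1/20*a_s_3 + 1/20*a_s_4 + 7/10*a_s_5
  a_s_4 = 0*a_s_1 + 1/20*a_s_2 + 9/20*a_s_3 + 9/20*a_s_4 + 1/20*a_s_5

Substituting a_s_1 = 1 and a_s_5 = 0, rearrange to (I - Q) a = r where r[i] = P(i -> s_1):
  [9/10, -3/10, -3/20] . (a_s_2, a_s_3, a_s_4) = 2/5
  [-3/20, 19/20, -1/20] . (a_s_2, a_s_3, a_s_4) = 1/20
  [-1/20, -9/20, 11/20] . (a_s_2, a_s_3, a_s_4) = 0

Solving yields:
  a_s_2 = 1693/3258
  a_s_3 = 467/3258
  a_s_4 = 268/1629

Starting state is s_3, so the absorption probability is a_s_3 = 467/3258.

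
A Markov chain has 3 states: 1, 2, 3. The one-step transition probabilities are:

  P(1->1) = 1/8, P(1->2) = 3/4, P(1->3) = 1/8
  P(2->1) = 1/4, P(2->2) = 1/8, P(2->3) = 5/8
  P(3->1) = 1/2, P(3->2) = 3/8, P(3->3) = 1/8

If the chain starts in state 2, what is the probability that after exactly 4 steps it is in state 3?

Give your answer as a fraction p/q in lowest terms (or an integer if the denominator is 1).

Computing P^4 by repeated multiplication:
P^1 =
  1: [1/8, 3/4, 1/8]
  2: [1/4, 1/8, 5/8]
  3: [1/2, 3/8, 1/8]
P^2 =
  1: [17/64, 15/64, 1/2]
  2: [3/8, 7/16, 3/16]
  3: [7/32, 15/32, 5/16]
P^3 =
  1: [175/512, 213/512, 31/128]
  2: [1/4, 13/32, 11/32]
  3: [77/256, 87/256, 23/64]
P^4 =
  1: [1097/4096, 1635/4096, 341/1024]
  2: [39/128, 47/128, 21/64]
  3: [619/2048, 825/2048, 151/512]

(P^4)[2 -> 3] = 21/64

Answer: 21/64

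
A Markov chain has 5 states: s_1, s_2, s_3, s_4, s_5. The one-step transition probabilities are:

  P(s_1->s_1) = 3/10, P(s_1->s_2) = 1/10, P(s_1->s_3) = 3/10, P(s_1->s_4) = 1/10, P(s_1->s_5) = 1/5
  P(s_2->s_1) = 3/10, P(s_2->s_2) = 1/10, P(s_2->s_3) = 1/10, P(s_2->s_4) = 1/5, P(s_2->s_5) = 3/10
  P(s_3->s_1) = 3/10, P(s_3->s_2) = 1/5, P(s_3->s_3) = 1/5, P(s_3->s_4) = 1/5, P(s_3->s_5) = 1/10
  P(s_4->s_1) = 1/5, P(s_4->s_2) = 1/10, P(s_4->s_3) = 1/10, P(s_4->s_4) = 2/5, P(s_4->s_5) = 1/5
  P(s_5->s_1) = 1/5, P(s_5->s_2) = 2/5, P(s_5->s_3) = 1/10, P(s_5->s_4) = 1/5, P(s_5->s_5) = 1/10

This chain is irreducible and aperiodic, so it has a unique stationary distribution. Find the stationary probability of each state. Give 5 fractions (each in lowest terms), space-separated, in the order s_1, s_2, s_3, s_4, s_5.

Answer: 2194/8437 1447/8437 1425/8437 1835/8437 1536/8437

Derivation:
The stationary distribution satisfies pi = pi * P, i.e.:
  pi_s_1 = 3/10*pi_s_1 + 3/10*pi_s_2 + 3/10*pi_s_3 + 1/5*pi_s_4 + 1/5*pi_s_5
  pi_s_2 = 1/10*pi_s_1 + 1/10*pi_s_2 + 1/5*pi_s_3 + 1/10*pi_s_4 + 2/5*pi_s_5
  pi_s_3 = 3/10*pi_s_1 + 1/10*pi_s_2 + 1/5*pi_s_3 + 1/10*pi_s_4 + 1/10*pi_s_5
  pi_s_4 = 1/10*pi_s_1 + 1/5*pi_s_2 + 1/5*pi_s_3 + 2/5*pi_s_4 + 1/5*pi_s_5
  pi_s_5 = 1/5*pi_s_1 + 3/10*pi_s_2 + 1/10*pi_s_3 + 1/5*pi_s_4 + 1/10*pi_s_5
with normalization: pi_s_1 + pi_s_2 + pi_s_3 + pi_s_4 + pi_s_5 = 1.

Using the first 4 balance equations plus normalization, the linear system A*pi = b is:
  [-7/10, 3/10, 3/10, 1/5, 1/5] . pi = 0
  [1/10, -9/10, 1/5, 1/10, 2/5] . pi = 0
  [3/10, 1/10, -4/5, 1/10, 1/10] . pi = 0
  [1/10, 1/5, 1/5, -3/5, 1/5] . pi = 0
  [1, 1, 1, 1, 1] . pi = 1

Solving yields:
  pi_s_1 = 2194/8437
  pi_s_2 = 1447/8437
  pi_s_3 = 1425/8437
  pi_s_4 = 1835/8437
  pi_s_5 = 1536/8437

Verification (pi * P):
  2194/8437*3/10 + 1447/8437*3/10 + 1425/8437*3/10 + 1835/8437*1/5 + 1536/8437*1/5 = 2194/8437 = pi_s_1  (ok)
  2194/8437*1/10 + 1447/8437*1/10 + 1425/8437*1/5 + 1835/8437*1/10 + 1536/8437*2/5 = 1447/8437 = pi_s_2  (ok)
  2194/8437*3/10 + 1447/8437*1/10 + 1425/8437*1/5 + 1835/8437*1/10 + 1536/8437*1/10 = 1425/8437 = pi_s_3  (ok)
  2194/8437*1/10 + 1447/8437*1/5 + 1425/8437*1/5 + 1835/8437*2/5 + 1536/8437*1/5 = 1835/8437 = pi_s_4  (ok)
  2194/8437*1/5 + 1447/8437*3/10 + 1425/8437*1/10 + 1835/8437*1/5 + 1536/8437*1/10 = 1536/8437 = pi_s_5  (ok)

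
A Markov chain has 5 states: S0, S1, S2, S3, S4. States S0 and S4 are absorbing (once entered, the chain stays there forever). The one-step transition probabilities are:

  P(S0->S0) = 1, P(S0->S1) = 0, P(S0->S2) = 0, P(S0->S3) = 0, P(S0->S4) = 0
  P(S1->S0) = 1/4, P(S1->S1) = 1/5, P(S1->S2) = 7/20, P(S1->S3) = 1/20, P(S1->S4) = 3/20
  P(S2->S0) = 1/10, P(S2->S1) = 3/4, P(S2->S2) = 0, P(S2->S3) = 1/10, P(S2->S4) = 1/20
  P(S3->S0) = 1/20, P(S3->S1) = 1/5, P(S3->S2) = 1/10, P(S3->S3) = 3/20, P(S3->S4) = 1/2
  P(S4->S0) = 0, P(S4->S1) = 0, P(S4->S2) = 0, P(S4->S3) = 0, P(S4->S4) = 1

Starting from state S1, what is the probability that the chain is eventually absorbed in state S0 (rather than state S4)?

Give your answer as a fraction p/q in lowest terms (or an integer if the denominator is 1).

Let a_i = P(absorbed in S0 | start in state i).
Boundary conditions: a_S0 = 1, a_S4 = 0.
For each transient state i, a_i = sum_j P(i->j) * a_j:
  a_S1 = 1/4*a_S0 + 1/5*a_S1 + 7/20*a_S2 + 1/20*a_S3 + 3/20*a_S4
  a_S2 = 1/10*a_S0 + 3/4*a_S1 + 0*a_S2 + 1/10*a_S3 + 1/20*a_S4
  a_S3 = 1/20*a_S0 + 1/5*a_S1 + 1/10*a_S2 + 3/20*a_S3 + 1/2*a_S4

Substituting a_S0 = 1 and a_S4 = 0, rearrange to (I - Q) a = r where r[i] = P(i -> S0):
  [4/5, -7/20, -1/20] . (a_S1, a_S2, a_S3) = 1/4
  [-3/4, 1, -1/10] . (a_S1, a_S2, a_S3) = 1/10
  [-1/5, -1/10, 17/20] . (a_S1, a_S2, a_S3) = 1/20

Solving yields:
  a_S1 = 1956/3425
  a_S2 = 1898/3425
  a_S3 = 177/685

Starting state is S1, so the absorption probability is a_S1 = 1956/3425.

Answer: 1956/3425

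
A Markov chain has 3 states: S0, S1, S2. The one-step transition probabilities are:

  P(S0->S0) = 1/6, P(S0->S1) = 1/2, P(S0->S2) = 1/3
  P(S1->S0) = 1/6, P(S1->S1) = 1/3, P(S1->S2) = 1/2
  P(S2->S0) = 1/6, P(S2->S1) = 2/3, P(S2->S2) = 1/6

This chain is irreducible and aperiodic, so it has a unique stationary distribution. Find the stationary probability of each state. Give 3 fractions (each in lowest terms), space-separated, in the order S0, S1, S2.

The stationary distribution satisfies pi = pi * P, i.e.:
  pi_S0 = 1/6*pi_S0 + 1/6*pi_S1 + 1/6*pi_S2
  pi_S1 = 1/2*pi_S0 + 1/3*pi_S1 + 2/3*pi_S2
  pi_S2 = 1/3*pi_S0 + 1/2*pi_S1 + 1/6*pi_S2
with normalization: pi_S0 + pi_S1 + pi_S2 = 1.

Using the first 2 balance equations plus normalization, the linear system A*pi = b is:
  [-5/6, 1/6, 1/6] . pi = 0
  [1/2, -2/3, 2/3] . pi = 0
  [1, 1, 1] . pi = 1

Solving yields:
  pi_S0 = 1/6
  pi_S1 = 23/48
  pi_S2 = 17/48

Verification (pi * P):
  1/6*1/6 + 23/48*1/6 + 17/48*1/6 = 1/6 = pi_S0  (ok)
  1/6*1/2 + 23/48*1/3 + 17/48*2/3 = 23/48 = pi_S1  (ok)
  1/6*1/3 + 23/48*1/2 + 17/48*1/6 = 17/48 = pi_S2  (ok)

Answer: 1/6 23/48 17/48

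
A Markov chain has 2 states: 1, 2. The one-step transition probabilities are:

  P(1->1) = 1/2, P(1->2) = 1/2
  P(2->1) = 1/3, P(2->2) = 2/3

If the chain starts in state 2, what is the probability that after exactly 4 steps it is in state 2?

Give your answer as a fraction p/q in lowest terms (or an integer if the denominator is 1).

Answer: 389/648

Derivation:
Computing P^4 by repeated multiplication:
P^1 =
  1: [1/2, 1/2]
  2: [1/3, 2/3]
P^2 =
  1: [5/12, 7/12]
  2: [7/18, 11/18]
P^3 =
  1: [29/72, 43/72]
  2: [43/108, 65/108]
P^4 =
  1: [173/432, 259/432]
  2: [259/648, 389/648]

(P^4)[2 -> 2] = 389/648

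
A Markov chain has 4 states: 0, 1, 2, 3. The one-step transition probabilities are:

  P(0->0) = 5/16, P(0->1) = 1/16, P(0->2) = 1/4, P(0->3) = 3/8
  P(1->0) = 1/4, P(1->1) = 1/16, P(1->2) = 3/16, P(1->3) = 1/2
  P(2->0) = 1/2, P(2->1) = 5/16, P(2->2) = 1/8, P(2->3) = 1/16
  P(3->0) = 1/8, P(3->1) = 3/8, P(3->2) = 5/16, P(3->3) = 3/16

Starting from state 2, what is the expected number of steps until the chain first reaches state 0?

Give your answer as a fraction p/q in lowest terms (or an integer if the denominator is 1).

Answer: 2184/785

Derivation:
Let h_i = expected steps to first reach 0 from state i.
Boundary: h_0 = 0.
First-step equations for the other states:
  h_1 = 1 + 1/4*h_0 + 1/16*h_1 + 3/16*h_2 + 1/2*h_3
  h_2 = 1 + 1/2*h_0 + 5/16*h_1 + 1/8*h_2 + 1/16*h_3
  h_3 = 1 + 1/8*h_0 + 3/8*h_1 + 5/16*h_2 + 3/16*h_3

Substituting h_0 = 0 and rearranging gives the linear system (I - Q) h = 1:
  [15/16, -3/16, -1/2] . (h_1, h_2, h_3) = 1
  [-5/16, 7/8, -1/16] . (h_1, h_2, h_3) = 1
  [-3/8, -5/16, 13/16] . (h_1, h_2, h_3) = 1

Solving yields:
  h_1 = 2968/785
  h_2 = 2184/785
  h_3 = 3176/785

Starting state is 2, so the expected hitting time is h_2 = 2184/785.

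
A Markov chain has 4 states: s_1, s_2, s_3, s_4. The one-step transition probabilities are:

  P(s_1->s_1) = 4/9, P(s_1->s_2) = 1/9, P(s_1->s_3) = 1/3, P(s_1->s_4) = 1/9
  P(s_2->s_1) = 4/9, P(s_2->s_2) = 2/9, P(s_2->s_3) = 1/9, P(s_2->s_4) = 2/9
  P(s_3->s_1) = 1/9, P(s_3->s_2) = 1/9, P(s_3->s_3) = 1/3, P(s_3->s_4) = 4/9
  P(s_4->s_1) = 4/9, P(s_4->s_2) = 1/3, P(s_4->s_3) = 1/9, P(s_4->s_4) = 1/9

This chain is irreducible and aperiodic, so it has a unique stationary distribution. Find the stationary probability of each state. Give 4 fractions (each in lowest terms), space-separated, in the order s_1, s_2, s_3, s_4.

The stationary distribution satisfies pi = pi * P, i.e.:
  pi_s_1 = 4/9*pi_s_1 + 4/9*pi_s_2 + 1/9*pi_s_3 + 4/9*pi_s_4
  pi_s_2 = 1/9*pi_s_1 + 2/9*pi_s_2 + 1/9*pi_s_3 + 1/3*pi_s_4
  pi_s_3 = 1/3*pi_s_1 + 1/9*pi_s_2 + 1/3*pi_s_3 + 1/9*pi_s_4
  pi_s_4 = 1/9*pi_s_1 + 2/9*pi_s_2 + 4/9*pi_s_3 + 1/9*pi_s_4
with normalization: pi_s_1 + pi_s_2 + pi_s_3 + pi_s_4 = 1.

Using the first 3 balance equations plus normalization, the linear system A*pi = b is:
  [-5/9, 4/9, 1/9, 4/9] . pi = 0
  [1/9, -7/9, 1/9, 1/3] . pi = 0
  [1/3, 1/9, -2/3, 1/9] . pi = 0
  [1, 1, 1, 1] . pi = 1

Solving yields:
  pi_s_1 = 25/69
  pi_s_2 = 41/230
  pi_s_3 = 17/69
  pi_s_4 = 49/230

Verification (pi * P):
  25/69*4/9 + 41/230*4/9 + 17/69*1/9 + 49/230*4/9 = 25/69 = pi_s_1  (ok)
  25/69*1/9 + 41/230*2/9 + 17/69*1/9 + 49/230*1/3 = 41/230 = pi_s_2  (ok)
  25/69*1/3 + 41/230*1/9 + 17/69*1/3 + 49/230*1/9 = 17/69 = pi_s_3  (ok)
  25/69*1/9 + 41/230*2/9 + 17/69*4/9 + 49/230*1/9 = 49/230 = pi_s_4  (ok)

Answer: 25/69 41/230 17/69 49/230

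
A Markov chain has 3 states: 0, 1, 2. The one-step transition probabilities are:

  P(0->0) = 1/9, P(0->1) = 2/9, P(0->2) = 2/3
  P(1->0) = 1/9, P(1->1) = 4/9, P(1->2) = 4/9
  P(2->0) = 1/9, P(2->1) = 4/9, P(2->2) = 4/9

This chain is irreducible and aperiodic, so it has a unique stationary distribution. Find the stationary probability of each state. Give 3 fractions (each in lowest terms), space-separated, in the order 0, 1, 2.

Answer: 1/9 34/81 38/81

Derivation:
The stationary distribution satisfies pi = pi * P, i.e.:
  pi_0 = 1/9*pi_0 + 1/9*pi_1 + 1/9*pi_2
  pi_1 = 2/9*pi_0 + 4/9*pi_1 + 4/9*pi_2
  pi_2 = 2/3*pi_0 + 4/9*pi_1 + 4/9*pi_2
with normalization: pi_0 + pi_1 + pi_2 = 1.

Using the first 2 balance equations plus normalization, the linear system A*pi = b is:
  [-8/9, 1/9, 1/9] . pi = 0
  [2/9, -5/9, 4/9] . pi = 0
  [1, 1, 1] . pi = 1

Solving yields:
  pi_0 = 1/9
  pi_1 = 34/81
  pi_2 = 38/81

Verification (pi * P):
  1/9*1/9 + 34/81*1/9 + 38/81*1/9 = 1/9 = pi_0  (ok)
  1/9*2/9 + 34/81*4/9 + 38/81*4/9 = 34/81 = pi_1  (ok)
  1/9*2/3 + 34/81*4/9 + 38/81*4/9 = 38/81 = pi_2  (ok)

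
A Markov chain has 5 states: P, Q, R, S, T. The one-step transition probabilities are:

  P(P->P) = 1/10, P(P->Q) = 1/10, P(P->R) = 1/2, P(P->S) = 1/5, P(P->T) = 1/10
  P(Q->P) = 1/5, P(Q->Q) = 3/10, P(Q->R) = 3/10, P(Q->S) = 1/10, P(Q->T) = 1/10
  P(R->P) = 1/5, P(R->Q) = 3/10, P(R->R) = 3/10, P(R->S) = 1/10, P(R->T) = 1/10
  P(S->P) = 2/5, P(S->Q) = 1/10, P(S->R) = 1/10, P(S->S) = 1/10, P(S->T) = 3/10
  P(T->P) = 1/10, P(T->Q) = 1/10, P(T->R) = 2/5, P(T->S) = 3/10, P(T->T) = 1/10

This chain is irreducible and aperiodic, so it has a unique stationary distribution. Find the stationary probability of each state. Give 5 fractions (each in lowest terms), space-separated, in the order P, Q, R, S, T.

The stationary distribution satisfies pi = pi * P, i.e.:
  pi_P = 1/10*pi_P + 1/5*pi_Q + 1/5*pi_R + 2/5*pi_S + 1/10*pi_T
  pi_Q = 1/10*pi_P + 3/10*pi_Q + 3/10*pi_R + 1/10*pi_S + 1/10*pi_T
  pi_R = 1/2*pi_P + 3/10*pi_Q + 3/10*pi_R + 1/10*pi_S + 2/5*pi_T
  pi_S = 1/5*pi_P + 1/10*pi_Q + 1/10*pi_R + 1/10*pi_S + 3/10*pi_T
  pi_T = 1/10*pi_P + 1/10*pi_Q + 1/10*pi_R + 3/10*pi_S + 1/10*pi_T
with normalization: pi_P + pi_Q + pi_R + pi_S + pi_T = 1.

Using the first 4 balance equations plus normalization, the linear system A*pi = b is:
  [-9/10, 1/5, 1/5, 2/5, 1/10] . pi = 0
  [1/10, -7/10, 3/10, 1/10, 1/10] . pi = 0
  [1/2, 3/10, -7/10, 1/10, 2/5] . pi = 0
  [1/5, 1/10, 1/10, -9/10, 3/10] . pi = 0
  [1, 1, 1, 1, 1] . pi = 1

Solving yields:
  pi_P = 34/173
  pi_Q = 178/865
  pi_R = 559/1730
  pi_S = 151/1038
  pi_T = 67/519

Verification (pi * P):
  34/173*1/10 + 178/865*1/5 + 559/1730*1/5 + 151/1038*2/5 + 67/519*1/10 = 34/173 = pi_P  (ok)
  34/173*1/10 + 178/865*3/10 + 559/1730*3/10 + 151/1038*1/10 + 67/519*1/10 = 178/865 = pi_Q  (ok)
  34/173*1/2 + 178/865*3/10 + 559/1730*3/10 + 151/1038*1/10 + 67/519*2/5 = 559/1730 = pi_R  (ok)
  34/173*1/5 + 178/865*1/10 + 559/1730*1/10 + 151/1038*1/10 + 67/519*3/10 = 151/1038 = pi_S  (ok)
  34/173*1/10 + 178/865*1/10 + 559/1730*1/10 + 151/1038*3/10 + 67/519*1/10 = 67/519 = pi_T  (ok)

Answer: 34/173 178/865 559/1730 151/1038 67/519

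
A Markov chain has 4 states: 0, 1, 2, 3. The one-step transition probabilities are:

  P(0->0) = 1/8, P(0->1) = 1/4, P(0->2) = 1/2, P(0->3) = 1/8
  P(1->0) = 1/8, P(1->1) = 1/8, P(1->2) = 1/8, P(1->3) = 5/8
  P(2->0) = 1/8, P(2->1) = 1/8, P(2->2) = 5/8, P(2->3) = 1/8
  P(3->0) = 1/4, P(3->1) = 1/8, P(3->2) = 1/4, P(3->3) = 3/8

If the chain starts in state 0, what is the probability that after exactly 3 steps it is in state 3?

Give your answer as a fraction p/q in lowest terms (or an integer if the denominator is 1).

Answer: 17/64

Derivation:
Computing P^3 by repeated multiplication:
P^1 =
  0: [1/8, 1/4, 1/2, 1/8]
  1: [1/8, 1/8, 1/8, 5/8]
  2: [1/8, 1/8, 5/8, 1/8]
  3: [1/4, 1/8, 1/4, 3/8]
P^2 =
  0: [9/64, 9/64, 7/16, 9/32]
  1: [13/64, 9/64, 5/16, 11/32]
  2: [9/64, 9/64, 1/2, 7/32]
  3: [11/64, 5/32, 25/64, 9/32]
P^3 =
  0: [41/256, 73/512, 221/512, 17/64]
  1: [43/256, 77/512, 205/512, 9/32]
  2: [39/256, 73/512, 233/512, 1/4]
  3: [41/256, 75/512, 215/512, 35/128]

(P^3)[0 -> 3] = 17/64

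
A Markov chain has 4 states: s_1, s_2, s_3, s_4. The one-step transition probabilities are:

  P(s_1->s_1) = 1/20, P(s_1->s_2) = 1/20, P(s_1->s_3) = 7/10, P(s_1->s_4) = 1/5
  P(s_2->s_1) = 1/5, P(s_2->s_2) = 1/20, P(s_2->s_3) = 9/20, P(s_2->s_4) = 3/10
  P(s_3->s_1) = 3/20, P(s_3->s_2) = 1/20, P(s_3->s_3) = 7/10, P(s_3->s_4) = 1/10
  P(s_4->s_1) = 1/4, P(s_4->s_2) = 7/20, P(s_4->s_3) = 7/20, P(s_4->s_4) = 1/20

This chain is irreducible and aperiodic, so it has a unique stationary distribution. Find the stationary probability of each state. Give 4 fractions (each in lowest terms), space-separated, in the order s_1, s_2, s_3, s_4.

The stationary distribution satisfies pi = pi * P, i.e.:
  pi_s_1 = 1/20*pi_s_1 + 1/5*pi_s_2 + 3/20*pi_s_3 + 1/4*pi_s_4
  pi_s_2 = 1/20*pi_s_1 + 1/20*pi_s_2 + 1/20*pi_s_3 + 7/20*pi_s_4
  pi_s_3 = 7/10*pi_s_1 + 9/20*pi_s_2 + 7/10*pi_s_3 + 7/20*pi_s_4
  pi_s_4 = 1/5*pi_s_1 + 3/10*pi_s_2 + 1/10*pi_s_3 + 1/20*pi_s_4
with normalization: pi_s_1 + pi_s_2 + pi_s_3 + pi_s_4 = 1.

Using the first 3 balance equations plus normalization, the linear system A*pi = b is:
  [-19/20, 1/5, 3/20, 1/4] . pi = 0
  [1/20, -19/20, 1/20, 7/20] . pi = 0
  [7/10, 9/20, -3/10, 7/20] . pi = 0
  [1, 1, 1, 1] . pi = 1

Solving yields:
  pi_s_1 = 1309/8620
  pi_s_2 = 379/4310
  pi_s_3 = 5463/8620
  pi_s_4 = 109/862

Verification (pi * P):
  1309/8620*1/20 + 379/4310*1/5 + 5463/8620*3/20 + 109/862*1/4 = 1309/8620 = pi_s_1  (ok)
  1309/8620*1/20 + 379/4310*1/20 + 5463/8620*1/20 + 109/862*7/20 = 379/4310 = pi_s_2  (ok)
  1309/8620*7/10 + 379/4310*9/20 + 5463/8620*7/10 + 109/862*7/20 = 5463/8620 = pi_s_3  (ok)
  1309/8620*1/5 + 379/4310*3/10 + 5463/8620*1/10 + 109/862*1/20 = 109/862 = pi_s_4  (ok)

Answer: 1309/8620 379/4310 5463/8620 109/862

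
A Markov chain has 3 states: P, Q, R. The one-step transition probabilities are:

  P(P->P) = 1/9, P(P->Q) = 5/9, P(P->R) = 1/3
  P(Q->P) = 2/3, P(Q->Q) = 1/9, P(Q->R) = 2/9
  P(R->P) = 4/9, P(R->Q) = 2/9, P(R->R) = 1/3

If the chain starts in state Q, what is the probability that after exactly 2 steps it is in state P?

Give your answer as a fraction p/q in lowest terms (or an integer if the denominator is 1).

Computing P^2 by repeated multiplication:
P^1 =
  P: [1/9, 5/9, 1/3]
  Q: [2/3, 1/9, 2/9]
  R: [4/9, 2/9, 1/3]
P^2 =
  P: [43/81, 16/81, 22/81]
  Q: [20/81, 35/81, 26/81]
  R: [28/81, 28/81, 25/81]

(P^2)[Q -> P] = 20/81

Answer: 20/81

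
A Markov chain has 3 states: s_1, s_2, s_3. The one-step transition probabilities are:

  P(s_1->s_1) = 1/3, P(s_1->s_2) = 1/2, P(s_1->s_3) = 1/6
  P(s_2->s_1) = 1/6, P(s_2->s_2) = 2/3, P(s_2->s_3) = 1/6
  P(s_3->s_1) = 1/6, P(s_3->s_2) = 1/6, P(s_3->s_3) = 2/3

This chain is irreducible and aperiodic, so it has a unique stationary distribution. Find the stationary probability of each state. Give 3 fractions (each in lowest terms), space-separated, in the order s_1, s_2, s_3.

The stationary distribution satisfies pi = pi * P, i.e.:
  pi_s_1 = 1/3*pi_s_1 + 1/6*pi_s_2 + 1/6*pi_s_3
  pi_s_2 = 1/2*pi_s_1 + 2/3*pi_s_2 + 1/6*pi_s_3
  pi_s_3 = 1/6*pi_s_1 + 1/6*pi_s_2 + 2/3*pi_s_3
with normalization: pi_s_1 + pi_s_2 + pi_s_3 = 1.

Using the first 2 balance equations plus normalization, the linear system A*pi = b is:
  [-2/3, 1/6, 1/6] . pi = 0
  [1/2, -1/3, 1/6] . pi = 0
  [1, 1, 1] . pi = 1

Solving yields:
  pi_s_1 = 1/5
  pi_s_2 = 7/15
  pi_s_3 = 1/3

Verification (pi * P):
  1/5*1/3 + 7/15*1/6 + 1/3*1/6 = 1/5 = pi_s_1  (ok)
  1/5*1/2 + 7/15*2/3 + 1/3*1/6 = 7/15 = pi_s_2  (ok)
  1/5*1/6 + 7/15*1/6 + 1/3*2/3 = 1/3 = pi_s_3  (ok)

Answer: 1/5 7/15 1/3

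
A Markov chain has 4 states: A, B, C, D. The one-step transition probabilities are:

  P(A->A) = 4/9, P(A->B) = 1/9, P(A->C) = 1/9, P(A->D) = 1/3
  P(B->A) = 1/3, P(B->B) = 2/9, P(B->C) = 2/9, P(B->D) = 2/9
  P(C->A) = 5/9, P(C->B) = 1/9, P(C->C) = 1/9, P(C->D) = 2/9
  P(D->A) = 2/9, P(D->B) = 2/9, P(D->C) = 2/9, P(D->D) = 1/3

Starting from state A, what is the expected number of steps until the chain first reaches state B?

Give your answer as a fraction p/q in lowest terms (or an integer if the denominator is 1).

Answer: 41/6

Derivation:
Let h_i = expected steps to first reach B from state i.
Boundary: h_B = 0.
First-step equations for the other states:
  h_A = 1 + 4/9*h_A + 1/9*h_B + 1/9*h_C + 1/3*h_D
  h_C = 1 + 5/9*h_A + 1/9*h_B + 1/9*h_C + 2/9*h_D
  h_D = 1 + 2/9*h_A + 2/9*h_B + 2/9*h_C + 1/3*h_D

Substituting h_B = 0 and rearranging gives the linear system (I - Q) h = 1:
  [5/9, -1/9, -1/3] . (h_A, h_C, h_D) = 1
  [-5/9, 8/9, -2/9] . (h_A, h_C, h_D) = 1
  [-2/9, -2/9, 2/3] . (h_A, h_C, h_D) = 1

Solving yields:
  h_A = 41/6
  h_C = 83/12
  h_D = 73/12

Starting state is A, so the expected hitting time is h_A = 41/6.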